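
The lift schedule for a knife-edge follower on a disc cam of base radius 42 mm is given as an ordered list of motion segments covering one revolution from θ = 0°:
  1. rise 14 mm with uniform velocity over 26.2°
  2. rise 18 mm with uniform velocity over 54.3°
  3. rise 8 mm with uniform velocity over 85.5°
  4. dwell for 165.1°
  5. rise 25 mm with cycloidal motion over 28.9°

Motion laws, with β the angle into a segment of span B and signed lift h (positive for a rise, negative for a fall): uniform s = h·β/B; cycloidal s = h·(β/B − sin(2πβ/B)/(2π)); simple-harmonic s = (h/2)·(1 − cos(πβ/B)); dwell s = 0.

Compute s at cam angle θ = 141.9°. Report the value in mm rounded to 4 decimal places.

seg 1 [0°–26.2°] uniform, h=14: full span → s += 14 → s = 14.0000
seg 2 [26.2°–80.5°] uniform, h=18: full span → s += 18 → s = 32.0000
seg 3 [80.5°–166°] uniform, h=8: θ=141.9° here. β=61.4, B=85.5. 8·61.4/85.5 = 5.7450 → s = 37.7450

37.7450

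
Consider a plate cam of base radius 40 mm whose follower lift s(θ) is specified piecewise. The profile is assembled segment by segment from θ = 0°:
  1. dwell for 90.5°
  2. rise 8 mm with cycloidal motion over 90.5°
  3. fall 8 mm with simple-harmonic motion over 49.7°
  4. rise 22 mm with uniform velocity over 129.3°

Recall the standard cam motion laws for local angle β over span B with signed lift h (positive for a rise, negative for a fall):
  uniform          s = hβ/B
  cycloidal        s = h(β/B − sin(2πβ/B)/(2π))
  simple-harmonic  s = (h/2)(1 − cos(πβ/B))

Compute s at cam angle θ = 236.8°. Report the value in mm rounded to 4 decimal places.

seg 1 [0°–90.5°] dwell: s stays 0.0000
seg 2 [90.5°–181°] cycloidal, h=8: full span → s += 8 → s = 8.0000
seg 3 [181°–230.7°] simple-harmonic, h=-8: full span → s += -8 → s = 0.0000
seg 4 [230.7°–360°] uniform, h=22: θ=236.8° here. β=6.1, B=129.3. 22·6.1/129.3 = 1.0379 → s = 1.0379

1.0379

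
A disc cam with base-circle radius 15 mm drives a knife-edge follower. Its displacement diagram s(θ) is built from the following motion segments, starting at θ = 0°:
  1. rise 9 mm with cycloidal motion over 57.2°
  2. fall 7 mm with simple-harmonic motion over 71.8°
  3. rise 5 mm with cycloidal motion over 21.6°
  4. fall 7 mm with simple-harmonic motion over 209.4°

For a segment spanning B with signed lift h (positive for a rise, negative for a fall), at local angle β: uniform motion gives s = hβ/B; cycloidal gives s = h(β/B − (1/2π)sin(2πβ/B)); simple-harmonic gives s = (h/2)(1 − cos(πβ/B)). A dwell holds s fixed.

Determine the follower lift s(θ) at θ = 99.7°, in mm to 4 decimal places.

seg 1 [0°–57.2°] cycloidal, h=9: full span → s += 9 → s = 9.0000
seg 2 [57.2°–129°] simple-harmonic, h=-7: θ=99.7° here. β=42.5, B=71.8. -7/2·(1 − cos(π·0.5919)) = -4.4967 → s = 4.5033

4.5033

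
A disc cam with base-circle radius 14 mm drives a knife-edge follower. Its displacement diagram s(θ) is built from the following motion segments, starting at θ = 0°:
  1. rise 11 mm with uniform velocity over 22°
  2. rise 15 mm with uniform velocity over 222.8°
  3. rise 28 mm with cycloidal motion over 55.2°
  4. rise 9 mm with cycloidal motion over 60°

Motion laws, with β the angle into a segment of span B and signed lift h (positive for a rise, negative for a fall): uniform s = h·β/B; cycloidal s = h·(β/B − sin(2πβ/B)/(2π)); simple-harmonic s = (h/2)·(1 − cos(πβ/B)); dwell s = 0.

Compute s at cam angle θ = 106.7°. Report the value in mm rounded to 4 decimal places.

seg 1 [0°–22°] uniform, h=11: full span → s += 11 → s = 11.0000
seg 2 [22°–244.8°] uniform, h=15: θ=106.7° here. β=84.7, B=222.8. 15·84.7/222.8 = 5.7024 → s = 16.7024

16.7024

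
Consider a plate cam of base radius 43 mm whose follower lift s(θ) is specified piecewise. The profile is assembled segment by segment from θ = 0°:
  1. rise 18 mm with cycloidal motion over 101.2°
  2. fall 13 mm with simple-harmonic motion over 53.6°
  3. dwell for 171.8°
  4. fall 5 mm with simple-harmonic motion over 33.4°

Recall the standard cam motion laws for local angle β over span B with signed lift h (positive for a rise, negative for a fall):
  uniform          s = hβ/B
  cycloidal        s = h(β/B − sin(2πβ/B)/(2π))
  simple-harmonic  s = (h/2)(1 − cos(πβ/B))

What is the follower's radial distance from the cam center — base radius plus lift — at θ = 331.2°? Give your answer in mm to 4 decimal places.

seg 1 [0°–101.2°] cycloidal, h=18: full span → s += 18 → s = 18.0000
seg 2 [101.2°–154.8°] simple-harmonic, h=-13: full span → s += -13 → s = 5.0000
seg 3 [154.8°–326.6°] dwell: s stays 5.0000
seg 4 [326.6°–360°] simple-harmonic, h=-5: θ=331.2° here. β=4.6, B=33.4. -5/2·(1 − cos(π·0.1377)) = -0.2304 → s = 4.7696
radial distance = base radius + s = 43 + 4.7696 = 47.7696

47.7696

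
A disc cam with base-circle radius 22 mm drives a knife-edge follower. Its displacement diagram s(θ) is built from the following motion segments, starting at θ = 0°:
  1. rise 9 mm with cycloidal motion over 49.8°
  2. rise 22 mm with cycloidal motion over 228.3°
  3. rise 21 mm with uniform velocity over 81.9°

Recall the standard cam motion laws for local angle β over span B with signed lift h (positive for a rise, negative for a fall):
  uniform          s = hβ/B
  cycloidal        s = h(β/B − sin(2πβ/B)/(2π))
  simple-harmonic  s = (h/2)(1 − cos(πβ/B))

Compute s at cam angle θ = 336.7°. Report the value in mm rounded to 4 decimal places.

seg 1 [0°–49.8°] cycloidal, h=9: full span → s += 9 → s = 9.0000
seg 2 [49.8°–278.1°] cycloidal, h=22: full span → s += 22 → s = 31.0000
seg 3 [278.1°–360°] uniform, h=21: θ=336.7° here. β=58.6, B=81.9. 21·58.6/81.9 = 15.0256 → s = 46.0256

46.0256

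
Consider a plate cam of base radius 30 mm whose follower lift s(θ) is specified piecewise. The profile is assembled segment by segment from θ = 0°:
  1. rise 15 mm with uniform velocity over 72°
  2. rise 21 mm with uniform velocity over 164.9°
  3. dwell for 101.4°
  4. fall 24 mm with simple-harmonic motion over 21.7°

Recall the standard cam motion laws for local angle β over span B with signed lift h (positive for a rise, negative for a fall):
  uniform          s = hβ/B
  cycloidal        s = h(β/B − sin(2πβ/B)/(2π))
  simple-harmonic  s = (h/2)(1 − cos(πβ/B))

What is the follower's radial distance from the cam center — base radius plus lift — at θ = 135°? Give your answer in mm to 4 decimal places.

seg 1 [0°–72°] uniform, h=15: full span → s += 15 → s = 15.0000
seg 2 [72°–236.9°] uniform, h=21: θ=135° here. β=63, B=164.9. 21·63/164.9 = 8.0230 → s = 23.0230
radial distance = base radius + s = 30 + 23.0230 = 53.0230

53.0230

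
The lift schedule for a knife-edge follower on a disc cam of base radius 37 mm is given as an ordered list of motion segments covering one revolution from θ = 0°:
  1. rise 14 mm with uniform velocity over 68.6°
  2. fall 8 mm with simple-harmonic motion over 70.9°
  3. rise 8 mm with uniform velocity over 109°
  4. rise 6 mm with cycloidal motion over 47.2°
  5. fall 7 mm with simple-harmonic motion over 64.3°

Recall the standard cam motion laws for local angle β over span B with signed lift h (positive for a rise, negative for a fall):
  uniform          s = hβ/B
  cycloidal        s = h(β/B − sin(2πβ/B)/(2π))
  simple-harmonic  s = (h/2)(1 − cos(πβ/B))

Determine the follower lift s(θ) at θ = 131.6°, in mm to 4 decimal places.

seg 1 [0°–68.6°] uniform, h=14: full span → s += 14 → s = 14.0000
seg 2 [68.6°–139.5°] simple-harmonic, h=-8: θ=131.6° here. β=63, B=70.9. -8/2·(1 − cos(π·0.8886)) = -7.7574 → s = 6.2426

6.2426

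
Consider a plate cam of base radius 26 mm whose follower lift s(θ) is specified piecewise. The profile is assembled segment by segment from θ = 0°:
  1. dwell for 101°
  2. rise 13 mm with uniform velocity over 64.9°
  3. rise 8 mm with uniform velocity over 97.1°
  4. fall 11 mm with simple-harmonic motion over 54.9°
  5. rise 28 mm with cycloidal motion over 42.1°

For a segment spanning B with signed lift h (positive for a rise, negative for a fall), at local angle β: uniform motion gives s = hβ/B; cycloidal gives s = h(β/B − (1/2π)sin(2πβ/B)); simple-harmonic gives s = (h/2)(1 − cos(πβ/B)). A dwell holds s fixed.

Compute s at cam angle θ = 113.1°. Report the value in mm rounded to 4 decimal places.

seg 1 [0°–101°] dwell: s stays 0.0000
seg 2 [101°–165.9°] uniform, h=13: θ=113.1° here. β=12.1, B=64.9. 13·12.1/64.9 = 2.4237 → s = 2.4237

2.4237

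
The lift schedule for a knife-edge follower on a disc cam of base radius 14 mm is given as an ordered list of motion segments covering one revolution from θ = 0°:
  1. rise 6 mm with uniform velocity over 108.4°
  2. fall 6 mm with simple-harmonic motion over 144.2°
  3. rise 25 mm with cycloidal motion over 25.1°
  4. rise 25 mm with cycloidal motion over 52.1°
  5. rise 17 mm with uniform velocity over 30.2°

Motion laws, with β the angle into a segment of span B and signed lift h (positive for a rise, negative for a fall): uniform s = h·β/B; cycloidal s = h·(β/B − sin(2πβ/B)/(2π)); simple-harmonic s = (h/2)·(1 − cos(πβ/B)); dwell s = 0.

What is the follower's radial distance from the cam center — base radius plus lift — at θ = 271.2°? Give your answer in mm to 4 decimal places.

seg 1 [0°–108.4°] uniform, h=6: full span → s += 6 → s = 6.0000
seg 2 [108.4°–252.6°] simple-harmonic, h=-6: full span → s += -6 → s = 0.0000
seg 3 [252.6°–277.7°] cycloidal, h=25: θ=271.2° here. β=18.6, B=25.1. 25·(0.7410 − sin(2π·0.7410)/(2π)) = 22.4985 → s = 22.4985
radial distance = base radius + s = 14 + 22.4985 = 36.4985

36.4985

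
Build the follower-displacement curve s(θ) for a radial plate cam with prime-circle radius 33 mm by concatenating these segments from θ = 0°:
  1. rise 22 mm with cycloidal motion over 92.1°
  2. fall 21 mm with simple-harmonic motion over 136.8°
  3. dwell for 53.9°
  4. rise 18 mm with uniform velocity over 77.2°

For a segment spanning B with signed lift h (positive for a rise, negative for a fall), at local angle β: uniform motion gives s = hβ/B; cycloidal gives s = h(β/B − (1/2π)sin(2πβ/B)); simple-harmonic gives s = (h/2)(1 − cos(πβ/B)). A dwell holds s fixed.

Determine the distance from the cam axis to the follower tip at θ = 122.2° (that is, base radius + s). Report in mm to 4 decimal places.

seg 1 [0°–92.1°] cycloidal, h=22: full span → s += 22 → s = 22.0000
seg 2 [92.1°–228.9°] simple-harmonic, h=-21: θ=122.2° here. β=30.1, B=136.8. -21/2·(1 − cos(π·0.2200)) = -2.4102 → s = 19.5898
radial distance = base radius + s = 33 + 19.5898 = 52.5898

52.5898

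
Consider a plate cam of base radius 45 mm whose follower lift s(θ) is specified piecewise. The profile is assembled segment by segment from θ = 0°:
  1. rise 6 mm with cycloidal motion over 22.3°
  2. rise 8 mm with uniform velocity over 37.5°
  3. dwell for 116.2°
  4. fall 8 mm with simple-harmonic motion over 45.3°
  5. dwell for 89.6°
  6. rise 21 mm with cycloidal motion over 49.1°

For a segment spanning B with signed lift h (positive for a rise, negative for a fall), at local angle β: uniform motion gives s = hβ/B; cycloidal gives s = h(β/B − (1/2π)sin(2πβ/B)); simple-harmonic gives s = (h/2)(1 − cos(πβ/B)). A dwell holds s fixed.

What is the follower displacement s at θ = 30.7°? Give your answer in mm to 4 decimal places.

seg 1 [0°–22.3°] cycloidal, h=6: full span → s += 6 → s = 6.0000
seg 2 [22.3°–59.8°] uniform, h=8: θ=30.7° here. β=8.4, B=37.5. 8·8.4/37.5 = 1.7920 → s = 7.7920

7.7920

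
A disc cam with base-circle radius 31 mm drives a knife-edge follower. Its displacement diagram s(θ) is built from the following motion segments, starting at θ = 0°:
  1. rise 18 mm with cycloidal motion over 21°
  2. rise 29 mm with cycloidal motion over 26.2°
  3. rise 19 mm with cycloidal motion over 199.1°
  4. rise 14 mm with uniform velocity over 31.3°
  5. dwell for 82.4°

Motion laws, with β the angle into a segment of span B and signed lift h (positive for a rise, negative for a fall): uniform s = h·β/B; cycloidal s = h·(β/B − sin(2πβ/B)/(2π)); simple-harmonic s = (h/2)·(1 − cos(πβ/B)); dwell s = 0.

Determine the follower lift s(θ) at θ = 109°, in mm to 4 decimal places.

seg 1 [0°–21°] cycloidal, h=18: full span → s += 18 → s = 18.0000
seg 2 [21°–47.2°] cycloidal, h=29: full span → s += 29 → s = 47.0000
seg 3 [47.2°–246.3°] cycloidal, h=19: θ=109° here. β=61.8, B=199.1. 19·(0.3104 − sin(2π·0.3104)/(2π)) = 3.0887 → s = 50.0887

50.0887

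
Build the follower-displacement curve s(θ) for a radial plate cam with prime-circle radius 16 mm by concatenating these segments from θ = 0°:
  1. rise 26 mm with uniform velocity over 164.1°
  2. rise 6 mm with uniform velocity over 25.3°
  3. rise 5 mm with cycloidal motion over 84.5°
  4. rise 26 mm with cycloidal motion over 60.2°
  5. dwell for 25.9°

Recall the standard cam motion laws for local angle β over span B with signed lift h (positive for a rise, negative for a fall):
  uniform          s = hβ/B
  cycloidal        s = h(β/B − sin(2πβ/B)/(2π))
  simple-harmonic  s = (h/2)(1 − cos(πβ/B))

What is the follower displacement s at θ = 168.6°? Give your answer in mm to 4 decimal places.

seg 1 [0°–164.1°] uniform, h=26: full span → s += 26 → s = 26.0000
seg 2 [164.1°–189.4°] uniform, h=6: θ=168.6° here. β=4.5, B=25.3. 6·4.5/25.3 = 1.0672 → s = 27.0672

27.0672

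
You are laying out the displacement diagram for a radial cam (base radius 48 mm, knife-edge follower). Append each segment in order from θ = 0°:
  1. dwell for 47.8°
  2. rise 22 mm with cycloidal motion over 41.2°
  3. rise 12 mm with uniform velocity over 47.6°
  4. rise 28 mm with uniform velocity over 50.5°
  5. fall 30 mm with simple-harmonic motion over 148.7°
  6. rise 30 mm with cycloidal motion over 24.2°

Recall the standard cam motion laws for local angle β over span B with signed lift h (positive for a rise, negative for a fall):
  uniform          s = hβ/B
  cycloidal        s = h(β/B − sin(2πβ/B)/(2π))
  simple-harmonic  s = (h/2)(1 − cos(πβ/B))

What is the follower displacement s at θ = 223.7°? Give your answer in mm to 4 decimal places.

seg 1 [0°–47.8°] dwell: s stays 0.0000
seg 2 [47.8°–89°] cycloidal, h=22: full span → s += 22 → s = 22.0000
seg 3 [89°–136.6°] uniform, h=12: full span → s += 12 → s = 34.0000
seg 4 [136.6°–187.1°] uniform, h=28: full span → s += 28 → s = 62.0000
seg 5 [187.1°–335.8°] simple-harmonic, h=-30: θ=223.7° here. β=36.6, B=148.7. -30/2·(1 − cos(π·0.2461)) = -4.2653 → s = 57.7347

57.7347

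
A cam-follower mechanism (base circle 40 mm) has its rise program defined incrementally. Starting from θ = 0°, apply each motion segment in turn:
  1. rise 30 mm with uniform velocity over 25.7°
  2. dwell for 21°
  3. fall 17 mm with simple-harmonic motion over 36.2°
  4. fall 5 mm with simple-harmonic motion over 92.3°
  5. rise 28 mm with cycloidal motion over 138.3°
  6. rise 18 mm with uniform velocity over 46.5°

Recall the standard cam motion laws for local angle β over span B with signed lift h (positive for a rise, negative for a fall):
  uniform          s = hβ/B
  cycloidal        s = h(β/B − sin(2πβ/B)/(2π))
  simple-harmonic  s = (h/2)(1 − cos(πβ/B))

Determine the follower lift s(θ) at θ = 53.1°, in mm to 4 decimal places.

seg 1 [0°–25.7°] uniform, h=30: full span → s += 30 → s = 30.0000
seg 2 [25.7°–46.7°] dwell: s stays 30.0000
seg 3 [46.7°–82.9°] simple-harmonic, h=-17: θ=53.1° here. β=6.4, B=36.2. -17/2·(1 − cos(π·0.1768)) = -1.2777 → s = 28.7223

28.7223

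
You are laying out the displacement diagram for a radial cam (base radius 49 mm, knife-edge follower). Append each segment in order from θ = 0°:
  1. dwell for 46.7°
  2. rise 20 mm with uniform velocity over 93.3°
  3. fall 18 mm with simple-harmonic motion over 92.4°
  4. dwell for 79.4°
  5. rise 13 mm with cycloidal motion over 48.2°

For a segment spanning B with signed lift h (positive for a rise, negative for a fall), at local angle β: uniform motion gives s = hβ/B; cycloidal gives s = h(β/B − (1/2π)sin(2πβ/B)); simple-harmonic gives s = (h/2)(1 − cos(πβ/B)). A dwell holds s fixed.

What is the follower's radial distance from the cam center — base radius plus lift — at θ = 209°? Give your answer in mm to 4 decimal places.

seg 1 [0°–46.7°] dwell: s stays 0.0000
seg 2 [46.7°–140°] uniform, h=20: full span → s += 20 → s = 20.0000
seg 3 [140°–232.4°] simple-harmonic, h=-18: θ=209° here. β=69, B=92.4. -18/2·(1 − cos(π·0.7468)) = -15.2987 → s = 4.7013
radial distance = base radius + s = 49 + 4.7013 = 53.7013

53.7013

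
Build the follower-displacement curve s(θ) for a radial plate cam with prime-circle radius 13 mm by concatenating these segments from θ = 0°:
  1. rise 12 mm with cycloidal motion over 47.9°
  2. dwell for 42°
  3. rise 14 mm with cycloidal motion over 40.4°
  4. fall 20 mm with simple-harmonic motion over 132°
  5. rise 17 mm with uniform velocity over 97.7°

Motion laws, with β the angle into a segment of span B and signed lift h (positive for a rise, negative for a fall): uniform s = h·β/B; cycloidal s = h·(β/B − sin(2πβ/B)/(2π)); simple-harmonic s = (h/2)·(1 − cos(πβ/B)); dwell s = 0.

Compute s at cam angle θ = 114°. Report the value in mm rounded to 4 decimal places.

seg 1 [0°–47.9°] cycloidal, h=12: full span → s += 12 → s = 12.0000
seg 2 [47.9°–89.9°] dwell: s stays 12.0000
seg 3 [89.9°–130.3°] cycloidal, h=14: θ=114° here. β=24.1, B=40.4. 14·(0.5965 − sin(2π·0.5965)/(2π)) = 9.6216 → s = 21.6216

21.6216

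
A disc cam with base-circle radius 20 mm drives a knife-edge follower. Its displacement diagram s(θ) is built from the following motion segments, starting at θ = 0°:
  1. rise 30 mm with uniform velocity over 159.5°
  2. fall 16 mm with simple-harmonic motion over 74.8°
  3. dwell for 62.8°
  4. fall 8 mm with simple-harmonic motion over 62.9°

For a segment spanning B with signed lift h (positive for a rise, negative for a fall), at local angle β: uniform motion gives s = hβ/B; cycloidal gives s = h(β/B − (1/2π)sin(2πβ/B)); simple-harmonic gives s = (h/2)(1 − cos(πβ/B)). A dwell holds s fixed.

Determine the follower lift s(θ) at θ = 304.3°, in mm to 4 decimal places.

seg 1 [0°–159.5°] uniform, h=30: full span → s += 30 → s = 30.0000
seg 2 [159.5°–234.3°] simple-harmonic, h=-16: full span → s += -16 → s = 14.0000
seg 3 [234.3°–297.1°] dwell: s stays 14.0000
seg 4 [297.1°–360°] simple-harmonic, h=-8: θ=304.3° here. β=7.2, B=62.9. -8/2·(1 − cos(π·0.1145)) = -0.2559 → s = 13.7441

13.7441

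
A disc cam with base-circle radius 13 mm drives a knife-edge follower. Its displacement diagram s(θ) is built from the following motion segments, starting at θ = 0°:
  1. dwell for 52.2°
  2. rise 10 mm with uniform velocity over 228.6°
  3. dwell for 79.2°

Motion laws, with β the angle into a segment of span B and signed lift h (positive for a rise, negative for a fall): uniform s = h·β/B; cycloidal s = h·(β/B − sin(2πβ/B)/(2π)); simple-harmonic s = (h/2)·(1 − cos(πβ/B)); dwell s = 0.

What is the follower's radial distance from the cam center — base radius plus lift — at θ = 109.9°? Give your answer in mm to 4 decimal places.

seg 1 [0°–52.2°] dwell: s stays 0.0000
seg 2 [52.2°–280.8°] uniform, h=10: θ=109.9° here. β=57.7, B=228.6. 10·57.7/228.6 = 2.5241 → s = 2.5241
radial distance = base radius + s = 13 + 2.5241 = 15.5241

15.5241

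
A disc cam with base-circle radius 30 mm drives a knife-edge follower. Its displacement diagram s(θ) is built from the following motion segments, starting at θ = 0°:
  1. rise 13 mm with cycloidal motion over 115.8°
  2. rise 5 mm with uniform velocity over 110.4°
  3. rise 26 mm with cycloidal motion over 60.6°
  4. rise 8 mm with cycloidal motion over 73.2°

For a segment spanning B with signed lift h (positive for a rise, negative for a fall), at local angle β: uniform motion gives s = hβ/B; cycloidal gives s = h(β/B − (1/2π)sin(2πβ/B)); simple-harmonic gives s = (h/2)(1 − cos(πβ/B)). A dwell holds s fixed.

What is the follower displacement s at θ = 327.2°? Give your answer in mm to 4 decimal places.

seg 1 [0°–115.8°] cycloidal, h=13: full span → s += 13 → s = 13.0000
seg 2 [115.8°–226.2°] uniform, h=5: full span → s += 5 → s = 18.0000
seg 3 [226.2°–286.8°] cycloidal, h=26: full span → s += 26 → s = 44.0000
seg 4 [286.8°–360°] cycloidal, h=8: θ=327.2° here. β=40.4, B=73.2. 8·(0.5519 − sin(2π·0.5519)/(2π)) = 4.8233 → s = 48.8233

48.8233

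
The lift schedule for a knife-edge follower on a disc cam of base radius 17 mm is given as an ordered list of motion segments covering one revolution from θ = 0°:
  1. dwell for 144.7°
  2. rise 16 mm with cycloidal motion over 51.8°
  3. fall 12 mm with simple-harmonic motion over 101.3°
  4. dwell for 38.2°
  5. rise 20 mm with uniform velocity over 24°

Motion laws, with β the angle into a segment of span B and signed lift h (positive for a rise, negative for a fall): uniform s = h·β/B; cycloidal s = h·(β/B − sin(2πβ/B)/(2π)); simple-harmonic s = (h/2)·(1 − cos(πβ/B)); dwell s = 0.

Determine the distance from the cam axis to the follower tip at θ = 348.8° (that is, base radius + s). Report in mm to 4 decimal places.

seg 1 [0°–144.7°] dwell: s stays 0.0000
seg 2 [144.7°–196.5°] cycloidal, h=16: full span → s += 16 → s = 16.0000
seg 3 [196.5°–297.8°] simple-harmonic, h=-12: full span → s += -12 → s = 4.0000
seg 4 [297.8°–336°] dwell: s stays 4.0000
seg 5 [336°–360°] uniform, h=20: θ=348.8° here. β=12.8, B=24. 20·12.8/24 = 10.6667 → s = 14.6667
radial distance = base radius + s = 17 + 14.6667 = 31.6667

31.6667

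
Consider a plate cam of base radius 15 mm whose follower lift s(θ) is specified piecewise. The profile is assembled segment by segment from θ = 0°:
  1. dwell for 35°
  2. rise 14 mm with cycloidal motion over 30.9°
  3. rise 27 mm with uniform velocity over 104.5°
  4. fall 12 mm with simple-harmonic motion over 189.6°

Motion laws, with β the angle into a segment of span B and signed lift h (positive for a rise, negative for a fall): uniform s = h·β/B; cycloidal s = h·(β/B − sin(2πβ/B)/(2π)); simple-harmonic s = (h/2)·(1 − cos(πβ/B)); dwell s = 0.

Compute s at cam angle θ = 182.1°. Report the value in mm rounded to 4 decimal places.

seg 1 [0°–35°] dwell: s stays 0.0000
seg 2 [35°–65.9°] cycloidal, h=14: full span → s += 14 → s = 14.0000
seg 3 [65.9°–170.4°] uniform, h=27: full span → s += 27 → s = 41.0000
seg 4 [170.4°–360°] simple-harmonic, h=-12: θ=182.1° here. β=11.7, B=189.6. -12/2·(1 − cos(π·0.0617)) = -0.1124 → s = 40.8876

40.8876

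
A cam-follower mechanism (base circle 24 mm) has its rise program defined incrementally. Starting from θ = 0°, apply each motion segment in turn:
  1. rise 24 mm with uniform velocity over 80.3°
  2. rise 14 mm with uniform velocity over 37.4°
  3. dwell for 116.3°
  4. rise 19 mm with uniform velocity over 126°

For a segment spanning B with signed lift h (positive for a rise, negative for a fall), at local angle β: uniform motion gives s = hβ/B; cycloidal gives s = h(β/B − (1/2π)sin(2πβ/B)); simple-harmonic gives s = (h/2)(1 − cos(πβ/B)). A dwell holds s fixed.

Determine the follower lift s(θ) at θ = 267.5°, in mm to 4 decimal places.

seg 1 [0°–80.3°] uniform, h=24: full span → s += 24 → s = 24.0000
seg 2 [80.3°–117.7°] uniform, h=14: full span → s += 14 → s = 38.0000
seg 3 [117.7°–234°] dwell: s stays 38.0000
seg 4 [234°–360°] uniform, h=19: θ=267.5° here. β=33.5, B=126. 19·33.5/126 = 5.0516 → s = 43.0516

43.0516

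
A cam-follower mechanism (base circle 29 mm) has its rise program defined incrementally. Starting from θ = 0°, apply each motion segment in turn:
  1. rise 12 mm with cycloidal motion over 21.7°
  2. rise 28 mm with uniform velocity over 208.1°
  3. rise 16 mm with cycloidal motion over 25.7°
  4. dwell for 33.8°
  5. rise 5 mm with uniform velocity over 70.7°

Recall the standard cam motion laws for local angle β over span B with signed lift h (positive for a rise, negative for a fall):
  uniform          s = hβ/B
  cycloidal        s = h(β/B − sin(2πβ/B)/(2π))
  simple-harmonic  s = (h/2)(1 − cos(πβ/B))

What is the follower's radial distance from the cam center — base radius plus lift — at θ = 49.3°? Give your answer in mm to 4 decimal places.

seg 1 [0°–21.7°] cycloidal, h=12: full span → s += 12 → s = 12.0000
seg 2 [21.7°–229.8°] uniform, h=28: θ=49.3° here. β=27.6, B=208.1. 28·27.6/208.1 = 3.7136 → s = 15.7136
radial distance = base radius + s = 29 + 15.7136 = 44.7136

44.7136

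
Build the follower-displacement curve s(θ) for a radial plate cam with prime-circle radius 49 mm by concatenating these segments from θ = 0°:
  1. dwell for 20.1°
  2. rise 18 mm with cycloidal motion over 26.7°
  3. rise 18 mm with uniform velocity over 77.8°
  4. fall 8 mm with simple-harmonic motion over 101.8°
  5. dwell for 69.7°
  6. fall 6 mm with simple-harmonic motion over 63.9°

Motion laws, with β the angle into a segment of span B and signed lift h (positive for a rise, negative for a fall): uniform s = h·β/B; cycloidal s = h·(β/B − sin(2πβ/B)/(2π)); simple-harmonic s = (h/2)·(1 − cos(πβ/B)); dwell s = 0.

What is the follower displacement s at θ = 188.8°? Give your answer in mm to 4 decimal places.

seg 1 [0°–20.1°] dwell: s stays 0.0000
seg 2 [20.1°–46.8°] cycloidal, h=18: full span → s += 18 → s = 18.0000
seg 3 [46.8°–124.6°] uniform, h=18: full span → s += 18 → s = 36.0000
seg 4 [124.6°–226.4°] simple-harmonic, h=-8: θ=188.8° here. β=64.2, B=101.8. -8/2·(1 − cos(π·0.6306)) = -5.5961 → s = 30.4039

30.4039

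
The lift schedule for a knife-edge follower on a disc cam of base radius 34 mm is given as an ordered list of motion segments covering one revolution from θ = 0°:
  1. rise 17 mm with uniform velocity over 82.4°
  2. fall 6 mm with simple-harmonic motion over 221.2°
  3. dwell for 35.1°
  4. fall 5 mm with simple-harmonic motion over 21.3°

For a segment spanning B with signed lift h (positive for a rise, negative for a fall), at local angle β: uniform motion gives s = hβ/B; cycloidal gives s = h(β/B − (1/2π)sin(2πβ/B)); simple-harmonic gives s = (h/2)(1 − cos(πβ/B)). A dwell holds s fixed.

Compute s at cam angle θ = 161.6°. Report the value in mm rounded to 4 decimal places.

seg 1 [0°–82.4°] uniform, h=17: full span → s += 17 → s = 17.0000
seg 2 [82.4°–303.6°] simple-harmonic, h=-6: θ=161.6° here. β=79.2, B=221.2. -6/2·(1 − cos(π·0.3580)) = -1.7060 → s = 15.2940

15.2940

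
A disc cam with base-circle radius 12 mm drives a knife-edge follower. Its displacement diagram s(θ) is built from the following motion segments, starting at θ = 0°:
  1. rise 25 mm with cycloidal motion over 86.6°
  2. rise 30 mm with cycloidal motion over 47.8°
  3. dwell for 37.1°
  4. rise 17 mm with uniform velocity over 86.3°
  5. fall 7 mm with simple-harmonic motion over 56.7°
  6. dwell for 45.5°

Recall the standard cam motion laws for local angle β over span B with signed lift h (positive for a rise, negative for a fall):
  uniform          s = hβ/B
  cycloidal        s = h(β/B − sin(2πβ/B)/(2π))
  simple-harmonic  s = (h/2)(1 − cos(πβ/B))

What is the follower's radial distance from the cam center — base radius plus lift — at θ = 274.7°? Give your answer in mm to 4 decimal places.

seg 1 [0°–86.6°] cycloidal, h=25: full span → s += 25 → s = 25.0000
seg 2 [86.6°–134.4°] cycloidal, h=30: full span → s += 30 → s = 55.0000
seg 3 [134.4°–171.5°] dwell: s stays 55.0000
seg 4 [171.5°–257.8°] uniform, h=17: full span → s += 17 → s = 72.0000
seg 5 [257.8°–314.5°] simple-harmonic, h=-7: θ=274.7° here. β=16.9, B=56.7. -7/2·(1 − cos(π·0.2981)) = -1.4255 → s = 70.5745
radial distance = base radius + s = 12 + 70.5745 = 82.5745

82.5745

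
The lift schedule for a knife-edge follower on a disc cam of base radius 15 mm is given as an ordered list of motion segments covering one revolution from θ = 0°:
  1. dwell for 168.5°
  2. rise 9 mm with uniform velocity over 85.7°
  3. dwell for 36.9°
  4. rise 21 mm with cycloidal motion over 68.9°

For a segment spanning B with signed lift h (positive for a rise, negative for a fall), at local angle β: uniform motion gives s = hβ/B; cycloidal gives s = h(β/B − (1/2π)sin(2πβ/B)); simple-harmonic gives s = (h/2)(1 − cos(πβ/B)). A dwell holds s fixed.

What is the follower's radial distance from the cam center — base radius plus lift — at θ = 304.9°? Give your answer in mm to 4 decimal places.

seg 1 [0°–168.5°] dwell: s stays 0.0000
seg 2 [168.5°–254.2°] uniform, h=9: full span → s += 9 → s = 9.0000
seg 3 [254.2°–291.1°] dwell: s stays 9.0000
seg 4 [291.1°–360°] cycloidal, h=21: θ=304.9° here. β=13.8, B=68.9. 21·(0.2003 − sin(2π·0.2003)/(2π)) = 1.0255 → s = 10.0255
radial distance = base radius + s = 15 + 10.0255 = 25.0255

25.0255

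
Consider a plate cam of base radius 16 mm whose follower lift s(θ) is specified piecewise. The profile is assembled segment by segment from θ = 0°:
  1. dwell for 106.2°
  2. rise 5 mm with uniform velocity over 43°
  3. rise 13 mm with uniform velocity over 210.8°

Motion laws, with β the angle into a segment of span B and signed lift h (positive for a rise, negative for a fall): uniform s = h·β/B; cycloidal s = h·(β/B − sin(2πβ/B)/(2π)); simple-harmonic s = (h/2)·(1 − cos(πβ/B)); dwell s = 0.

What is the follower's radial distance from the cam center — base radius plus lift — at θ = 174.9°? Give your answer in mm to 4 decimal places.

seg 1 [0°–106.2°] dwell: s stays 0.0000
seg 2 [106.2°–149.2°] uniform, h=5: full span → s += 5 → s = 5.0000
seg 3 [149.2°–360°] uniform, h=13: θ=174.9° here. β=25.7, B=210.8. 13·25.7/210.8 = 1.5849 → s = 6.5849
radial distance = base radius + s = 16 + 6.5849 = 22.5849

22.5849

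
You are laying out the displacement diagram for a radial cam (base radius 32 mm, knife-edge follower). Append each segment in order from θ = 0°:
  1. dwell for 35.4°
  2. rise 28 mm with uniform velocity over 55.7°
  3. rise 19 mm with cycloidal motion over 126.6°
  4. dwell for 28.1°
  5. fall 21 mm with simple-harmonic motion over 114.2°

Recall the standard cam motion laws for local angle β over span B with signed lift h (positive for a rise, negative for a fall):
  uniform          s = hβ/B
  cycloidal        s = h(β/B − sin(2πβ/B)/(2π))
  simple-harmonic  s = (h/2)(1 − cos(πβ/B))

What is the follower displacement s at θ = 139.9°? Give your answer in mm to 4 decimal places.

seg 1 [0°–35.4°] dwell: s stays 0.0000
seg 2 [35.4°–91.1°] uniform, h=28: full span → s += 28 → s = 28.0000
seg 3 [91.1°–217.7°] cycloidal, h=19: θ=139.9° here. β=48.8, B=126.6. 19·(0.3855 − sin(2π·0.3855)/(2π)) = 5.3307 → s = 33.3307

33.3307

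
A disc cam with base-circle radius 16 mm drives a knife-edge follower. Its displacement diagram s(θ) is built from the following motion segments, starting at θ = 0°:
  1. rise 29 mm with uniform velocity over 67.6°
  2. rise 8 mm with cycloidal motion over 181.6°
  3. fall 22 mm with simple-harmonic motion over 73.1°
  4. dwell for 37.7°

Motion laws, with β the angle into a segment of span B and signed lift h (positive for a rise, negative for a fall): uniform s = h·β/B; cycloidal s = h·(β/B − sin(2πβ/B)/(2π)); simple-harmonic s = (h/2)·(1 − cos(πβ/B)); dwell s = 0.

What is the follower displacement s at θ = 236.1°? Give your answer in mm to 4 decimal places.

seg 1 [0°–67.6°] uniform, h=29: full span → s += 29 → s = 29.0000
seg 2 [67.6°–249.2°] cycloidal, h=8: θ=236.1° here. β=168.5, B=181.6. 8·(0.9279 − sin(2π·0.9279)/(2π)) = 7.9804 → s = 36.9804

36.9804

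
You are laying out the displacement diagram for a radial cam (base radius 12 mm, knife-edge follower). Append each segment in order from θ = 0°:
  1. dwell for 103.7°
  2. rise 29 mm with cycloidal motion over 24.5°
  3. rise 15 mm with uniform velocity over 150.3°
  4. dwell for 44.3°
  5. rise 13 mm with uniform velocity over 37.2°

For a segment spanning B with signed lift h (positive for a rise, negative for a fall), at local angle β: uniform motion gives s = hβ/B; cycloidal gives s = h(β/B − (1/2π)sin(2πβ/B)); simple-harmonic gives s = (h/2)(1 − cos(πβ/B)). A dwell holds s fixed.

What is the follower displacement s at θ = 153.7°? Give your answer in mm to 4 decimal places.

seg 1 [0°–103.7°] dwell: s stays 0.0000
seg 2 [103.7°–128.2°] cycloidal, h=29: full span → s += 29 → s = 29.0000
seg 3 [128.2°–278.5°] uniform, h=15: θ=153.7° here. β=25.5, B=150.3. 15·25.5/150.3 = 2.5449 → s = 31.5449

31.5449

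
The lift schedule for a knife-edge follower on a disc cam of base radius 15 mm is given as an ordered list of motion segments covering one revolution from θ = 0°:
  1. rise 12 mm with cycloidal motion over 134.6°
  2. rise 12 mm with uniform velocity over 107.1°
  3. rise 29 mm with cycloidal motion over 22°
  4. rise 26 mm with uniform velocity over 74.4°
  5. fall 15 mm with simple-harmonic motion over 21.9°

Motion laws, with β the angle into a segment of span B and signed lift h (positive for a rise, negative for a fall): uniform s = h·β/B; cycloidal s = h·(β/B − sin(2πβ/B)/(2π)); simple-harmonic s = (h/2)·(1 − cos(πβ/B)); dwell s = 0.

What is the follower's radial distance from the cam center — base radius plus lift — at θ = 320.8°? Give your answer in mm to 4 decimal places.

seg 1 [0°–134.6°] cycloidal, h=12: full span → s += 12 → s = 12.0000
seg 2 [134.6°–241.7°] uniform, h=12: full span → s += 12 → s = 24.0000
seg 3 [241.7°–263.7°] cycloidal, h=29: full span → s += 29 → s = 53.0000
seg 4 [263.7°–338.1°] uniform, h=26: θ=320.8° here. β=57.1, B=74.4. 26·57.1/74.4 = 19.9543 → s = 72.9543
radial distance = base radius + s = 15 + 72.9543 = 87.9543

87.9543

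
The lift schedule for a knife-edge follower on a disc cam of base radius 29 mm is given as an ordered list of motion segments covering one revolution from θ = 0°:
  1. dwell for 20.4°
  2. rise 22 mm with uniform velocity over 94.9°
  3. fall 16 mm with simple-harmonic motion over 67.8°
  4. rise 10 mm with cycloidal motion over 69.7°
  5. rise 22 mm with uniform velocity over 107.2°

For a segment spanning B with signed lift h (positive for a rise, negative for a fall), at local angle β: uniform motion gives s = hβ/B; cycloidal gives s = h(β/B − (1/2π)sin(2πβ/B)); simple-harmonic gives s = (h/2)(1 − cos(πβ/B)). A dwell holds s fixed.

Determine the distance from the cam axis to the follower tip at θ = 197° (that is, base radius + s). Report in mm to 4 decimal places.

seg 1 [0°–20.4°] dwell: s stays 0.0000
seg 2 [20.4°–115.3°] uniform, h=22: full span → s += 22 → s = 22.0000
seg 3 [115.3°–183.1°] simple-harmonic, h=-16: full span → s += -16 → s = 6.0000
seg 4 [183.1°–252.8°] cycloidal, h=10: θ=197° here. β=13.9, B=69.7. 10·(0.1994 − sin(2π·0.1994)/(2π)) = 0.4824 → s = 6.4824
radial distance = base radius + s = 29 + 6.4824 = 35.4824

35.4824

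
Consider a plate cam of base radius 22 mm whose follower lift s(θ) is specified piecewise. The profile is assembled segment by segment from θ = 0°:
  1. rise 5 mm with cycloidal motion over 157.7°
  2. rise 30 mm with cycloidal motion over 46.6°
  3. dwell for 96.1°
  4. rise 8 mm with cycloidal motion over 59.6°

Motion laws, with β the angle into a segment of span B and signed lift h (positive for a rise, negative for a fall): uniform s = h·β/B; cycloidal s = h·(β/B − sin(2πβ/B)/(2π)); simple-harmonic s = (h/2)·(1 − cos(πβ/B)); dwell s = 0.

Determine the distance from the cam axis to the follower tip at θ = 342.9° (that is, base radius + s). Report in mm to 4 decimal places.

seg 1 [0°–157.7°] cycloidal, h=5: full span → s += 5 → s = 5.0000
seg 2 [157.7°–204.3°] cycloidal, h=30: full span → s += 30 → s = 35.0000
seg 3 [204.3°–300.4°] dwell: s stays 35.0000
seg 4 [300.4°–360°] cycloidal, h=8: θ=342.9° here. β=42.5, B=59.6. 8·(0.7131 − sin(2π·0.7131)/(2π)) = 6.9438 → s = 41.9438
radial distance = base radius + s = 22 + 41.9438 = 63.9438

63.9438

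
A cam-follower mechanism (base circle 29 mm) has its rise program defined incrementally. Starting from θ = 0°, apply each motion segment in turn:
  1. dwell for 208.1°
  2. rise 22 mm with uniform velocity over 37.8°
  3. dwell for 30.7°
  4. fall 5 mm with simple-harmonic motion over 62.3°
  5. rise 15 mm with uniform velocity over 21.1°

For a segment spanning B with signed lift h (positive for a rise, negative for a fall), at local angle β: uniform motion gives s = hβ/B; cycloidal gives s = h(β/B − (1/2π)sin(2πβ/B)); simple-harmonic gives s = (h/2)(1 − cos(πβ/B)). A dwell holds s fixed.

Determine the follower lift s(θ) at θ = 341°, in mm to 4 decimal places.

seg 1 [0°–208.1°] dwell: s stays 0.0000
seg 2 [208.1°–245.9°] uniform, h=22: full span → s += 22 → s = 22.0000
seg 3 [245.9°–276.6°] dwell: s stays 22.0000
seg 4 [276.6°–338.9°] simple-harmonic, h=-5: full span → s += -5 → s = 17.0000
seg 5 [338.9°–360°] uniform, h=15: θ=341° here. β=2.1, B=21.1. 15·2.1/21.1 = 1.4929 → s = 18.4929

18.4929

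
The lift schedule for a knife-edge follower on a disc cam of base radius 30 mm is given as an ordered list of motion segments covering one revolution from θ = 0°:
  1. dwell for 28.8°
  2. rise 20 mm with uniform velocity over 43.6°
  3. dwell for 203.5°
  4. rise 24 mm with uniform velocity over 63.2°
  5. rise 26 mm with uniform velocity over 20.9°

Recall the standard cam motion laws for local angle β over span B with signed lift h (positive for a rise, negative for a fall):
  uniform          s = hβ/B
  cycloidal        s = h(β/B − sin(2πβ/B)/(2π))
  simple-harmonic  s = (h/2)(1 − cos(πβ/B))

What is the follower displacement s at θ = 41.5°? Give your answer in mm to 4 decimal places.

seg 1 [0°–28.8°] dwell: s stays 0.0000
seg 2 [28.8°–72.4°] uniform, h=20: θ=41.5° here. β=12.7, B=43.6. 20·12.7/43.6 = 5.8257 → s = 5.8257

5.8257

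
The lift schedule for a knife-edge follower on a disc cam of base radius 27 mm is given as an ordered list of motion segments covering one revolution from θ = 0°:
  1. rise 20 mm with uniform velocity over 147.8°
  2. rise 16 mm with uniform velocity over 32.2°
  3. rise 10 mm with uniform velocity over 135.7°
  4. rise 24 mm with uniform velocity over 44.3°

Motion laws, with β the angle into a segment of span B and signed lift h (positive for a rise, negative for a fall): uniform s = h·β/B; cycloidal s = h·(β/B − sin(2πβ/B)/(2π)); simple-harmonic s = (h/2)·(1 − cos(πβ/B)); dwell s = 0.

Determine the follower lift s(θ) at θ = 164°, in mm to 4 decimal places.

seg 1 [0°–147.8°] uniform, h=20: full span → s += 20 → s = 20.0000
seg 2 [147.8°–180°] uniform, h=16: θ=164° here. β=16.2, B=32.2. 16·16.2/32.2 = 8.0497 → s = 28.0497

28.0497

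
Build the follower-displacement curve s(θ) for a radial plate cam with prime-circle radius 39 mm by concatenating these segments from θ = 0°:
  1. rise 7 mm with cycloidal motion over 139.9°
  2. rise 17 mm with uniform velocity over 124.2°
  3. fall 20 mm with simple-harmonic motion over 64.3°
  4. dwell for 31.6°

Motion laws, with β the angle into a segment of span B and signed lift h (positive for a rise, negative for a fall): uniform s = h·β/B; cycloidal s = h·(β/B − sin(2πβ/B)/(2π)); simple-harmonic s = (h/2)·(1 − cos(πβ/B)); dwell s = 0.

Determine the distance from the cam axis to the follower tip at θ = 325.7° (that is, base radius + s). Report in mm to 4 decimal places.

seg 1 [0°–139.9°] cycloidal, h=7: full span → s += 7 → s = 7.0000
seg 2 [139.9°–264.1°] uniform, h=17: full span → s += 17 → s = 24.0000
seg 3 [264.1°–328.4°] simple-harmonic, h=-20: θ=325.7° here. β=61.6, B=64.3. -20/2·(1 − cos(π·0.9580)) = -19.9131 → s = 4.0869
radial distance = base radius + s = 39 + 4.0869 = 43.0869

43.0869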